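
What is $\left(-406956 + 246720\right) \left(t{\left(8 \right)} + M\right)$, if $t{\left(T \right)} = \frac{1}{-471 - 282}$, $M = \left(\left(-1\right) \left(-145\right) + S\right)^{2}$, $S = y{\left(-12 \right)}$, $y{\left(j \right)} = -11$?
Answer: $- \frac{722176548204}{251} \approx -2.8772 \cdot 10^{9}$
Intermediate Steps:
$S = -11$
$M = 17956$ ($M = \left(\left(-1\right) \left(-145\right) - 11\right)^{2} = \left(145 - 11\right)^{2} = 134^{2} = 17956$)
$t{\left(T \right)} = - \frac{1}{753}$ ($t{\left(T \right)} = \frac{1}{-753} = - \frac{1}{753}$)
$\left(-406956 + 246720\right) \left(t{\left(8 \right)} + M\right) = \left(-406956 + 246720\right) \left(- \frac{1}{753} + 17956\right) = \left(-160236\right) \frac{13520867}{753} = - \frac{722176548204}{251}$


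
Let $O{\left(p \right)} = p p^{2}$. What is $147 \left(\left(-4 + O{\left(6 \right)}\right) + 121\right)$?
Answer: $48951$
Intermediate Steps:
$O{\left(p \right)} = p^{3}$
$147 \left(\left(-4 + O{\left(6 \right)}\right) + 121\right) = 147 \left(\left(-4 + 6^{3}\right) + 121\right) = 147 \left(\left(-4 + 216\right) + 121\right) = 147 \left(212 + 121\right) = 147 \cdot 333 = 48951$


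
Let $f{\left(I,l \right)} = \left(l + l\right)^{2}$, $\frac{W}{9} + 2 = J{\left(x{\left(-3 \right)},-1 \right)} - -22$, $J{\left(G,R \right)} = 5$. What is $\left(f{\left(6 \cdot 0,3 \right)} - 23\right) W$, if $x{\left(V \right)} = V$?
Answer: $2925$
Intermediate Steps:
$W = 225$ ($W = -18 + 9 \left(5 - -22\right) = -18 + 9 \left(5 + 22\right) = -18 + 9 \cdot 27 = -18 + 243 = 225$)
$f{\left(I,l \right)} = 4 l^{2}$ ($f{\left(I,l \right)} = \left(2 l\right)^{2} = 4 l^{2}$)
$\left(f{\left(6 \cdot 0,3 \right)} - 23\right) W = \left(4 \cdot 3^{2} - 23\right) 225 = \left(4 \cdot 9 - 23\right) 225 = \left(36 - 23\right) 225 = 13 \cdot 225 = 2925$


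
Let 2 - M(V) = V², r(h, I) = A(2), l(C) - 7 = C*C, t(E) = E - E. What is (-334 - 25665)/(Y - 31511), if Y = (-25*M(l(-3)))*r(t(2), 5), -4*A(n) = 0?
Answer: 25999/31511 ≈ 0.82508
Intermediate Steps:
A(n) = 0 (A(n) = -¼*0 = 0)
t(E) = 0
l(C) = 7 + C² (l(C) = 7 + C*C = 7 + C²)
r(h, I) = 0
M(V) = 2 - V²
Y = 0 (Y = -25*(2 - (7 + (-3)²)²)*0 = -25*(2 - (7 + 9)²)*0 = -25*(2 - 1*16²)*0 = -25*(2 - 1*256)*0 = -25*(2 - 256)*0 = -25*(-254)*0 = 6350*0 = 0)
(-334 - 25665)/(Y - 31511) = (-334 - 25665)/(0 - 31511) = -25999/(-31511) = -25999*(-1/31511) = 25999/31511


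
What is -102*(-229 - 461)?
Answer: 70380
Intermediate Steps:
-102*(-229 - 461) = -102*(-690) = 70380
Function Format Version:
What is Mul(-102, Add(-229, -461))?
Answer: 70380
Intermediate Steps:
Mul(-102, Add(-229, -461)) = Mul(-102, -690) = 70380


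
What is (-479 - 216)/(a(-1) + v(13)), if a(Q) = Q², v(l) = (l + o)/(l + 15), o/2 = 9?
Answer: -19460/59 ≈ -329.83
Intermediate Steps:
o = 18 (o = 2*9 = 18)
v(l) = (18 + l)/(15 + l) (v(l) = (l + 18)/(l + 15) = (18 + l)/(15 + l))
(-479 - 216)/(a(-1) + v(13)) = (-479 - 216)/((-1)² + (18 + 13)/(15 + 13)) = -695/(1 + 31/28) = -695/59/28 = -695*28/59 = -19460/59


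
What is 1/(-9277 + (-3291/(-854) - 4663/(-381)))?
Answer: -325374/3013258525 ≈ -0.00010798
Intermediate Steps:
1/(-9277 + (-3291/(-854) - 4663/(-381))) = 1/(-9277 + (-3291*(-1/854) - 4663*(-1/381))) = 1/(-9277 + (3291/854 + 4663/381)) = 1/(-9277 + 5236073/325374) = 1/(-3013258525/325374) = -325374/3013258525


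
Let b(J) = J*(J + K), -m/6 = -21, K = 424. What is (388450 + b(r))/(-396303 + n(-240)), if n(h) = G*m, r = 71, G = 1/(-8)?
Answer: -338876/317055 ≈ -1.0688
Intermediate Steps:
G = -⅛ ≈ -0.12500
m = 126 (m = -6*(-21) = 126)
b(J) = J*(424 + J) (b(J) = J*(J + 424) = J*(424 + J))
n(h) = -63/4 (n(h) = -⅛*126 = -63/4)
(388450 + b(r))/(-396303 + n(-240)) = (388450 + 71*(424 + 71))/(-396303 - 63/4) = (388450 + 71*495)/(-1585275/4) = (388450 + 35145)*(-4/1585275) = 423595*(-4/1585275) = -338876/317055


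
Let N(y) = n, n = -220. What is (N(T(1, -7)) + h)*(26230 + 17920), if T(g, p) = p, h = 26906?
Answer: 1178186900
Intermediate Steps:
N(y) = -220
(N(T(1, -7)) + h)*(26230 + 17920) = (-220 + 26906)*(26230 + 17920) = 26686*44150 = 1178186900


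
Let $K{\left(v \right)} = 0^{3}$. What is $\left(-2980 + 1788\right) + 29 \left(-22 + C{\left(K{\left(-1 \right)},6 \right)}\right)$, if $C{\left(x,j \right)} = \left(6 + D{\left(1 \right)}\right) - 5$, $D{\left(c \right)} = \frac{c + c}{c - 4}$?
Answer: $- \frac{5461}{3} \approx -1820.3$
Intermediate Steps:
$K{\left(v \right)} = 0$
$D{\left(c \right)} = \frac{2 c}{-4 + c}$
$C{\left(x,j \right)} = \frac{1}{3}$ ($C{\left(x,j \right)} = \left(6 + 2 \cdot 1 \frac{1}{-4 + 1}\right) - 5 = \left(6 + 2 \cdot 1 \frac{1}{-3}\right) - 5 = \left(6 + 2 \cdot 1 \left(- \frac{1}{3}\right)\right) - 5 = \left(6 - \frac{2}{3}\right) - 5 = \frac{16}{3} - 5 = \frac{1}{3}$)
$\left(-2980 + 1788\right) + 29 \left(-22 + C{\left(K{\left(-1 \right)},6 \right)}\right) = \left(-2980 + 1788\right) + 29 \left(-22 + \frac{1}{3}\right) = -1192 + 29 \left(- \frac{65}{3}\right) = -1192 - \frac{1885}{3} = - \frac{5461}{3}$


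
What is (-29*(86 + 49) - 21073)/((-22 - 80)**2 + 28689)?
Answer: -24988/39093 ≈ -0.63919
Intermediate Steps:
(-29*(86 + 49) - 21073)/((-22 - 80)**2 + 28689) = (-29*135 - 21073)/((-102)**2 + 28689) = (-3915 - 21073)/(10404 + 28689) = -24988/39093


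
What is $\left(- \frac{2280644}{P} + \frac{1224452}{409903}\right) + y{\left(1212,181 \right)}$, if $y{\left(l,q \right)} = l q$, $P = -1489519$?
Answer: $\frac{133942155535295524}{610558306657} \approx 2.1938 \cdot 10^{5}$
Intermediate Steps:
$\left(- \frac{2280644}{P} + \frac{1224452}{409903}\right) + y{\left(1212,181 \right)} = \left(- \frac{2280644}{-1489519} + \frac{1224452}{409903}\right) + 1212 \cdot 181 = \left(\left(-2280644\right) \left(- \frac{1}{1489519}\right) + 1224452 \cdot \frac{1}{409903}\right) + 219372 = \left(\frac{2280644}{1489519} + \frac{1224452}{409903}\right) + 219372 = \frac{2758687336120}{610558306657} + 219372 = \frac{133942155535295524}{610558306657}$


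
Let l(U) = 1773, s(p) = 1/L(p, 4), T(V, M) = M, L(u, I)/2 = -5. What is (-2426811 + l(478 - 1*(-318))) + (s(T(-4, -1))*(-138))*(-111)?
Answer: -12132849/5 ≈ -2.4266e+6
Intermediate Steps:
L(u, I) = -10 (L(u, I) = 2*(-5) = -10)
s(p) = -1/10 (s(p) = 1/(-10) = -1/10)
(-2426811 + l(478 - 1*(-318))) + (s(T(-4, -1))*(-138))*(-111) = (-2426811 + 1773) - 1/10*(-138)*(-111) = -2425038 + (69/5)*(-111) = -2425038 - 7659/5 = -12132849/5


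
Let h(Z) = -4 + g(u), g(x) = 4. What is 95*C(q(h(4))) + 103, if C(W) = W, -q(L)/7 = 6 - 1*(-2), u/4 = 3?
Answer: -5217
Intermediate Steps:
u = 12 (u = 4*3 = 12)
h(Z) = 0 (h(Z) = -4 + 4 = 0)
q(L) = -56 (q(L) = -7*(6 - 1*(-2)) = -7*(6 + 2) = -7*8 = -56)
95*C(q(h(4))) + 103 = 95*(-56) + 103 = -5320 + 103 = -5217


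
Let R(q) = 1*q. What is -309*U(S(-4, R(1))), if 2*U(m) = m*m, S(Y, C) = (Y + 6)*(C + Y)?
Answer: -5562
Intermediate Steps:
R(q) = q
S(Y, C) = (6 + Y)*(C + Y)
U(m) = m**2/2 (U(m) = (m*m)/2 = m**2/2)
-309*U(S(-4, R(1))) = -309*((-4)**2 + 6*1 + 6*(-4) + 1*(-4))**2/2 = -309*(16 + 6 - 24 - 4)**2/2 = -309*(-6)**2/2 = -309*36/2 = -309*18 = -5562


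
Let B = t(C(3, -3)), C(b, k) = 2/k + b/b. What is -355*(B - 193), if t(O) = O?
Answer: 205190/3 ≈ 68397.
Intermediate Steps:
C(b, k) = 1 + 2/k (C(b, k) = 2/k + 1 = 1 + 2/k)
B = ⅓ (B = (2 - 3)/(-3) = -⅓*(-1) = ⅓ ≈ 0.33333)
-355*(B - 193) = -355*(⅓ - 193) = -355*(-578/3) = 205190/3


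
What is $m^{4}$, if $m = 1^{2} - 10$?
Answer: $6561$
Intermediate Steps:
$m = -9$ ($m = 1 - 10 = -9$)
$m^{4} = \left(-9\right)^{4} = 6561$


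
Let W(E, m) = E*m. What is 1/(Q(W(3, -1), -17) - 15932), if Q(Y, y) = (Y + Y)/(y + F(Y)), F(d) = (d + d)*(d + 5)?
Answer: -29/462022 ≈ -6.2768e-5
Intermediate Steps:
F(d) = 2*d*(5 + d) (F(d) = (2*d)*(5 + d) = 2*d*(5 + d))
Q(Y, y) = 2*Y/(y + 2*Y*(5 + Y)) (Q(Y, y) = (Y + Y)/(y + 2*Y*(5 + Y)) = (2*Y)/(y + 2*Y*(5 + Y)) = 2*Y/(y + 2*Y*(5 + Y)))
1/(Q(W(3, -1), -17) - 15932) = 1/(2*(3*(-1))/(-17 + 2*(3*(-1))*(5 + 3*(-1))) - 15932) = 1/(2*(-3)/(-17 + 2*(-3)*(5 - 3)) - 15932) = 1/(2*(-3)/(-17 + 2*(-3)*2) - 15932) = 1/(2*(-3)/(-17 - 12) - 15932) = 1/(2*(-3)/(-29) - 15932) = 1/(2*(-3)*(-1/29) - 15932) = 1/(6/29 - 15932) = 1/(-462022/29) = -29/462022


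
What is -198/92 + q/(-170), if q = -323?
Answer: -29/115 ≈ -0.25217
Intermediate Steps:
-198/92 + q/(-170) = -198/92 - 323/(-170) = -198*1/92 - 323*(-1/170) = -99/46 + 19/10 = -29/115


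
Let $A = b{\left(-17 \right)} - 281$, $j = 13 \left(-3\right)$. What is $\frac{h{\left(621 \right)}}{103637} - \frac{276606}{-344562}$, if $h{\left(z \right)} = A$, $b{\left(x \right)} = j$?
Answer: $\frac{4759392697}{5951561999} \approx 0.79969$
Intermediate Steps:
$j = -39$
$b{\left(x \right)} = -39$
$A = -320$ ($A = -39 - 281 = -320$)
$h{\left(z \right)} = -320$
$\frac{h{\left(621 \right)}}{103637} - \frac{276606}{-344562} = - \frac{320}{103637} - \frac{276606}{-344562} = \left(-320\right) \frac{1}{103637} - - \frac{46101}{57427} = - \frac{320}{103637} + \frac{46101}{57427} = \frac{4759392697}{5951561999}$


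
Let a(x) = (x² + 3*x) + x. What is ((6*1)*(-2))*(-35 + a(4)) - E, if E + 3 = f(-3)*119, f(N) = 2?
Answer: -199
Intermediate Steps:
a(x) = x² + 4*x
E = 235 (E = -3 + 2*119 = -3 + 238 = 235)
((6*1)*(-2))*(-35 + a(4)) - E = ((6*1)*(-2))*(-35 + 4*(4 + 4)) - 1*235 = (6*(-2))*(-35 + 4*8) - 235 = -12*(-35 + 32) - 235 = -12*(-3) - 235 = 36 - 235 = -199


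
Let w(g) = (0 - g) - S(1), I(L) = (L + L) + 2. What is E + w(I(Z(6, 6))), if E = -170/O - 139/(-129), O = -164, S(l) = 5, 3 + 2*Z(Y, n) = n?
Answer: -83417/10578 ≈ -7.8859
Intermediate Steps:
Z(Y, n) = -3/2 + n/2
I(L) = 2 + 2*L (I(L) = 2*L + 2 = 2 + 2*L)
E = 22363/10578 (E = -170/(-164) - 139/(-129) = -170*(-1/164) - 139*(-1/129) = 85/82 + 139/129 = 22363/10578 ≈ 2.1141)
w(g) = -5 - g (w(g) = (0 - g) - 1*5 = -g - 5 = -5 - g)
E + w(I(Z(6, 6))) = 22363/10578 + (-5 - (2 + 2*(-3/2 + (½)*6))) = 22363/10578 + (-5 - (2 + 2*(-3/2 + 3))) = 22363/10578 + (-5 - (2 + 2*(3/2))) = 22363/10578 + (-5 - (2 + 3)) = 22363/10578 + (-5 - 1*5) = 22363/10578 + (-5 - 5) = 22363/10578 - 10 = -83417/10578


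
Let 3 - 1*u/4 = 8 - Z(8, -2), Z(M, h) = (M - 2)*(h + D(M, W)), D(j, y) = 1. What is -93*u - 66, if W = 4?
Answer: 4026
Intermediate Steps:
Z(M, h) = (1 + h)*(-2 + M) (Z(M, h) = (M - 2)*(h + 1) = (-2 + M)*(1 + h) = (1 + h)*(-2 + M))
u = -44 (u = 12 - 4*(8 - (-2 + 8 - 2*(-2) + 8*(-2))) = 12 - 4*(8 - (-2 + 8 + 4 - 16)) = 12 - 4*(8 - 1*(-6)) = 12 - 4*(8 + 6) = 12 - 4*14 = 12 - 56 = -44)
-93*u - 66 = -93*(-44) - 66 = 4092 - 66 = 4026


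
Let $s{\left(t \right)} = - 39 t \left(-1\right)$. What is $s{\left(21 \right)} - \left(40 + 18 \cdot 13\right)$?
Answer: $545$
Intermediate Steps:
$s{\left(t \right)} = 39 t$ ($s{\left(t \right)} = - 39 \left(- t\right) = 39 t$)
$s{\left(21 \right)} - \left(40 + 18 \cdot 13\right) = 39 \cdot 21 - \left(40 + 18 \cdot 13\right) = 819 - \left(40 + 234\right) = 819 - 274 = 545$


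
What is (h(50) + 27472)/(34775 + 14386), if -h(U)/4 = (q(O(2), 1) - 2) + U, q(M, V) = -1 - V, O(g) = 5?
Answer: 9096/16387 ≈ 0.55507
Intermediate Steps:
h(U) = 16 - 4*U (h(U) = -4*(((-1 - 1*1) - 2) + U) = -4*(((-1 - 1) - 2) + U) = -4*((-2 - 2) + U) = -4*(-4 + U) = 16 - 4*U)
(h(50) + 27472)/(34775 + 14386) = ((16 - 4*50) + 27472)/(34775 + 14386) = ((16 - 200) + 27472)/49161 = (-184 + 27472)*(1/49161) = 27288*(1/49161) = 9096/16387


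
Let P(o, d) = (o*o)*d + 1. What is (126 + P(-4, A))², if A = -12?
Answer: 4225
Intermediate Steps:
P(o, d) = 1 + d*o² (P(o, d) = o²*d + 1 = d*o² + 1 = 1 + d*o²)
(126 + P(-4, A))² = (126 + (1 - 12*(-4)²))² = (126 + (1 - 12*16))² = (126 + (1 - 192))² = (126 - 191)² = (-65)² = 4225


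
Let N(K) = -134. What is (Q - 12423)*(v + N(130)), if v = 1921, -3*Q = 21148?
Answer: -104391179/3 ≈ -3.4797e+7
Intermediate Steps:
Q = -21148/3 (Q = -⅓*21148 = -21148/3 ≈ -7049.3)
(Q - 12423)*(v + N(130)) = (-21148/3 - 12423)*(1921 - 134) = -58417/3*1787 = -104391179/3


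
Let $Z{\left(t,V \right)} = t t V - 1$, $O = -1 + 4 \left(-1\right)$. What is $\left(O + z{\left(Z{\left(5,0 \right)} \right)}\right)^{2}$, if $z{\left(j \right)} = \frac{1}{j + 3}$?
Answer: $\frac{81}{4} \approx 20.25$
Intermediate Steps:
$O = -5$ ($O = -1 - 4 = -5$)
$Z{\left(t,V \right)} = -1 + V t^{2}$ ($Z{\left(t,V \right)} = t^{2} V - 1 = V t^{2} - 1 = -1 + V t^{2}$)
$z{\left(j \right)} = \frac{1}{3 + j}$
$\left(O + z{\left(Z{\left(5,0 \right)} \right)}\right)^{2} = \left(-5 + \frac{1}{3 - \left(1 + 0 \cdot 5^{2}\right)}\right)^{2} = \left(-5 + \frac{1}{3 + \left(-1 + 0 \cdot 25\right)}\right)^{2} = \left(-5 + \frac{1}{3 + \left(-1 + 0\right)}\right)^{2} = \left(-5 + \frac{1}{3 - 1}\right)^{2} = \left(-5 + \frac{1}{2}\right)^{2} = \left(- \frac{9}{2}\right)^{2} = \frac{81}{4}$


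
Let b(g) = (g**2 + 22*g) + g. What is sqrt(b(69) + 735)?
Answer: 3*sqrt(787) ≈ 84.161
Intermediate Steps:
b(g) = g**2 + 23*g
sqrt(b(69) + 735) = sqrt(69*(23 + 69) + 735) = sqrt(69*92 + 735) = sqrt(6348 + 735) = sqrt(7083) = 3*sqrt(787)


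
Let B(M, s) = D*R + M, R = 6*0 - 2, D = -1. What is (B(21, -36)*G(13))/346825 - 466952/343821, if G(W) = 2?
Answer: -161934811634/119245718325 ≈ -1.3580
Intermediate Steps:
R = -2 (R = 0 - 2 = -2)
B(M, s) = 2 + M (B(M, s) = -1*(-2) + M = 2 + M)
(B(21, -36)*G(13))/346825 - 466952/343821 = ((2 + 21)*2)/346825 - 466952/343821 = (23*2)*(1/346825) - 466952*1/343821 = 46*(1/346825) - 466952/343821 = 46/346825 - 466952/343821 = -161934811634/119245718325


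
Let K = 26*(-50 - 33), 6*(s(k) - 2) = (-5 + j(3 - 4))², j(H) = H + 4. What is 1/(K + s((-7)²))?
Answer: -3/6466 ≈ -0.00046397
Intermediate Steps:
j(H) = 4 + H
s(k) = 8/3 (s(k) = 2 + (-5 + (4 + (3 - 4)))²/6 = 2 + (-5 + (4 - 1))²/6 = 2 + (-5 + 3)²/6 = 2 + (⅙)*(-2)² = 2 + (⅙)*4 = 2 + ⅔ = 8/3)
K = -2158 (K = 26*(-83) = -2158)
1/(K + s((-7)²)) = 1/(-2158 + 8/3) = 1/(-6466/3) = -3/6466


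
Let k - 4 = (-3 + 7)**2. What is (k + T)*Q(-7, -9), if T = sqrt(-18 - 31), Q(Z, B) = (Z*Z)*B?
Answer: -8820 - 3087*I ≈ -8820.0 - 3087.0*I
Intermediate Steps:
Q(Z, B) = B*Z**2 (Q(Z, B) = Z**2*B = B*Z**2)
k = 20 (k = 4 + (-3 + 7)**2 = 4 + 4**2 = 4 + 16 = 20)
T = 7*I (T = sqrt(-49) = 7*I ≈ 7.0*I)
(k + T)*Q(-7, -9) = (20 + 7*I)*(-9*(-7)**2) = (20 + 7*I)*(-9*49) = (20 + 7*I)*(-441) = -8820 - 3087*I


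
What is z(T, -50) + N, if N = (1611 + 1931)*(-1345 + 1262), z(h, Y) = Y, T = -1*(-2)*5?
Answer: -294036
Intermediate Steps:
T = 10 (T = 2*5 = 10)
N = -293986 (N = 3542*(-83) = -293986)
z(T, -50) + N = -50 - 293986 = -294036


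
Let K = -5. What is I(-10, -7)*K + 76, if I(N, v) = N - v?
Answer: 91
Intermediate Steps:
I(-10, -7)*K + 76 = (-10 - 1*(-7))*(-5) + 76 = (-10 + 7)*(-5) + 76 = -3*(-5) + 76 = 15 + 76 = 91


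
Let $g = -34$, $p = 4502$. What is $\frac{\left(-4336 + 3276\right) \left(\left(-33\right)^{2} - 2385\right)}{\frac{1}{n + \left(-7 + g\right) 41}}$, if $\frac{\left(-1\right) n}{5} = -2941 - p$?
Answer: $48815187840$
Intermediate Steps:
$n = 37215$ ($n = - 5 \left(-2941 - 4502\right) = \left(-5\right) \left(-7443\right) = 37215$)
$\frac{\left(-4336 + 3276\right) \left(\left(-33\right)^{2} - 2385\right)}{\frac{1}{n + \left(-7 + g\right) 41}} = \frac{\left(-4336 + 3276\right) \left(\left(-33\right)^{2} - 2385\right)}{\frac{1}{37215 + \left(-7 - 34\right) 41}} = \frac{\left(-1060\right) \left(1089 - 2385\right)}{\frac{1}{37215 - 1681}} = \frac{\left(-1060\right) \left(-1296\right)}{\frac{1}{37215 - 1681}} = \frac{1373760}{\frac{1}{35534}} = 1373760 \frac{1}{\frac{1}{35534}} = 1373760 \cdot 35534 = 48815187840$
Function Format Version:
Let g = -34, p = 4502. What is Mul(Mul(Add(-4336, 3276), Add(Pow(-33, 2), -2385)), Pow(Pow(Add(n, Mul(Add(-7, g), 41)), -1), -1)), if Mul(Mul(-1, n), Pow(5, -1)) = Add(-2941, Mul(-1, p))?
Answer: 48815187840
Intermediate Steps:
n = 37215 (n = Mul(-5, Add(-2941, Mul(-1, 4502))) = Mul(-5, Add(-2941, -4502)) = Mul(-5, -7443) = 37215)
Mul(Mul(Add(-4336, 3276), Add(Pow(-33, 2), -2385)), Pow(Pow(Add(n, Mul(Add(-7, g), 41)), -1), -1)) = Mul(Mul(Add(-4336, 3276), Add(Pow(-33, 2), -2385)), Pow(Pow(Add(37215, Mul(Add(-7, -34), 41)), -1), -1)) = Mul(Mul(-1060, Add(1089, -2385)), Pow(Pow(Add(37215, Mul(-41, 41)), -1), -1)) = Mul(Mul(-1060, -1296), Pow(Pow(Add(37215, -1681), -1), -1)) = Mul(1373760, Pow(Pow(35534, -1), -1)) = Mul(1373760, Pow(Rational(1, 35534), -1)) = Mul(1373760, 35534) = 48815187840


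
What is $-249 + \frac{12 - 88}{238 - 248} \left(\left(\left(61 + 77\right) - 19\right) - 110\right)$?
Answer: $- \frac{903}{5} \approx -180.6$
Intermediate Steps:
$-249 + \frac{12 - 88}{238 - 248} \left(\left(\left(61 + 77\right) - 19\right) - 110\right) = -249 + - \frac{76}{-10} \left(\left(138 - 19\right) - 110\right) = -249 + \left(-76\right) \left(- \frac{1}{10}\right) \left(119 - 110\right) = -249 + \frac{38}{5} \cdot 9 = -249 + \frac{342}{5} = - \frac{903}{5}$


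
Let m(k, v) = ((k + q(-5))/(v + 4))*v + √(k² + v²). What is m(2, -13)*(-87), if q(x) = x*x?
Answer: -3393 - 87*√173 ≈ -4537.3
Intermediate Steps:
q(x) = x²
m(k, v) = √(k² + v²) + v*(25 + k)/(4 + v) (m(k, v) = ((k + (-5)²)/(v + 4))*v + √(k² + v²) = ((k + 25)/(4 + v))*v + √(k² + v²) = ((25 + k)/(4 + v))*v + √(k² + v²) = v*(25 + k)/(4 + v) + √(k² + v²) = √(k² + v²) + v*(25 + k)/(4 + v))
m(2, -13)*(-87) = ((4*√(2² + (-13)²) + 25*(-13) + 2*(-13) - 13*√(2² + (-13)²))/(4 - 13))*(-87) = ((4*√(4 + 169) - 325 - 26 - 13*√(4 + 169))/(-9))*(-87) = -(4*√173 - 325 - 26 - 13*√173)/9*(-87) = -(-351 - 9*√173)/9*(-87) = (39 + √173)*(-87) = -3393 - 87*√173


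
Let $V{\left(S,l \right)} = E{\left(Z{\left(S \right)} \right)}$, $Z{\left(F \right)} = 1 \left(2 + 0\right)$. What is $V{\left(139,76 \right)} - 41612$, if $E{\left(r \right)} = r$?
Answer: $-41610$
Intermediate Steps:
$Z{\left(F \right)} = 2$ ($Z{\left(F \right)} = 1 \cdot 2 = 2$)
$V{\left(S,l \right)} = 2$
$V{\left(139,76 \right)} - 41612 = 2 - 41612 = -41610$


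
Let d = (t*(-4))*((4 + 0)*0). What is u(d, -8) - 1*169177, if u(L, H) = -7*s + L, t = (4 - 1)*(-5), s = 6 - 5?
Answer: -169184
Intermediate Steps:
s = 1
t = -15 (t = 3*(-5) = -15)
d = 0 (d = (-15*(-4))*((4 + 0)*0) = 60*(4*0) = 60*0 = 0)
u(L, H) = -7 + L (u(L, H) = -7*1 + L = -7 + L)
u(d, -8) - 1*169177 = (-7 + 0) - 1*169177 = -7 - 169177 = -169184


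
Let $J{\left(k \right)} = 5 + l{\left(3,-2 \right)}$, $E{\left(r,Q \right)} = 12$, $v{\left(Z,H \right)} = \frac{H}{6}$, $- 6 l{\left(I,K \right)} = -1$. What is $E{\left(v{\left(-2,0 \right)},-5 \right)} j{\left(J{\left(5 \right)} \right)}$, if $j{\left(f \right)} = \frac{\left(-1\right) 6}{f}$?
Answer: $- \frac{432}{31} \approx -13.935$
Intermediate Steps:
$l{\left(I,K \right)} = \frac{1}{6}$ ($l{\left(I,K \right)} = \left(- \frac{1}{6}\right) \left(-1\right) = \frac{1}{6}$)
$v{\left(Z,H \right)} = \frac{H}{6}$ ($v{\left(Z,H \right)} = H \frac{1}{6} = \frac{H}{6}$)
$J{\left(k \right)} = \frac{31}{6}$ ($J{\left(k \right)} = 5 + \frac{1}{6} = \frac{31}{6}$)
$j{\left(f \right)} = - \frac{6}{f}$
$E{\left(v{\left(-2,0 \right)},-5 \right)} j{\left(J{\left(5 \right)} \right)} = 12 \left(- \frac{6}{\frac{31}{6}}\right) = 12 \left(\left(-6\right) \frac{6}{31}\right) = 12 \left(- \frac{36}{31}\right) = - \frac{432}{31}$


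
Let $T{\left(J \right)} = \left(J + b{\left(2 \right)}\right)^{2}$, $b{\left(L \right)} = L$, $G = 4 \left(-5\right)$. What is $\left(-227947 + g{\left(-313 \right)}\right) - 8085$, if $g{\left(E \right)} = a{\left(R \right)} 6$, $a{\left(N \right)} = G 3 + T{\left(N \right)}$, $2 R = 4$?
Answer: $-236296$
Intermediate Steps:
$G = -20$
$R = 2$ ($R = \frac{1}{2} \cdot 4 = 2$)
$T{\left(J \right)} = \left(2 + J\right)^{2}$ ($T{\left(J \right)} = \left(J + 2\right)^{2} = \left(2 + J\right)^{2}$)
$a{\left(N \right)} = -60 + \left(2 + N\right)^{2}$ ($a{\left(N \right)} = \left(-20\right) 3 + \left(2 + N\right)^{2} = -60 + \left(2 + N\right)^{2}$)
$g{\left(E \right)} = -264$ ($g{\left(E \right)} = \left(-60 + \left(2 + 2\right)^{2}\right) 6 = \left(-60 + 4^{2}\right) 6 = \left(-60 + 16\right) 6 = \left(-44\right) 6 = -264$)
$\left(-227947 + g{\left(-313 \right)}\right) - 8085 = \left(-227947 - 264\right) - 8085 = -228211 - 8085 = -236296$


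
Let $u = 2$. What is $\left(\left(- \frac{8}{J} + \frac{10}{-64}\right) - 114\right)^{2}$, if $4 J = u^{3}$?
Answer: $\frac{14295961}{1024} \approx 13961.0$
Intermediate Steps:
$J = 2$ ($J = \frac{2^{3}}{4} = \frac{1}{4} \cdot 8 = 2$)
$\left(\left(- \frac{8}{J} + \frac{10}{-64}\right) - 114\right)^{2} = \left(\left(- \frac{8}{2} + \frac{10}{-64}\right) - 114\right)^{2} = \left(\left(\left(-8\right) \frac{1}{2} + 10 \left(- \frac{1}{64}\right)\right) - 114\right)^{2} = \left(\left(-4 - \frac{5}{32}\right) - 114\right)^{2} = \left(- \frac{133}{32} - 114\right)^{2} = \left(- \frac{3781}{32}\right)^{2} = \frac{14295961}{1024}$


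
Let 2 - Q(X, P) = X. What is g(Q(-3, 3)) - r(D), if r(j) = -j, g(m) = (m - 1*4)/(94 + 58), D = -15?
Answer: -2279/152 ≈ -14.993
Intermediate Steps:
Q(X, P) = 2 - X
g(m) = -1/38 + m/152 (g(m) = (m - 4)/152 = (-4 + m)*(1/152) = -1/38 + m/152)
g(Q(-3, 3)) - r(D) = (-1/38 + (2 - 1*(-3))/152) - (-1)*(-15) = (-1/38 + (2 + 3)/152) - 1*15 = (-1/38 + (1/152)*5) - 15 = (-1/38 + 5/152) - 15 = 1/152 - 15 = -2279/152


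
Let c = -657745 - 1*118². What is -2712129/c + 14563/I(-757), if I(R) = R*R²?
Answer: 1176506606654350/291368731327217 ≈ 4.0379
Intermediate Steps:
c = -671669 (c = -657745 - 1*13924 = -657745 - 13924 = -671669)
I(R) = R³
-2712129/c + 14563/I(-757) = -2712129/(-671669) + 14563/((-757)³) = -2712129*(-1/671669) + 14563/(-433798093) = 2712129/671669 + 14563*(-1/433798093) = 2712129/671669 - 14563/433798093 = 1176506606654350/291368731327217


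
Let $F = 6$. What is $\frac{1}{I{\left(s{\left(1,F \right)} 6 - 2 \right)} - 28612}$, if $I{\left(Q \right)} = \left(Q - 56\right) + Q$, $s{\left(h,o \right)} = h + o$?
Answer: $- \frac{1}{28588} \approx -3.498 \cdot 10^{-5}$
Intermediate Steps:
$I{\left(Q \right)} = -56 + 2 Q$ ($I{\left(Q \right)} = \left(-56 + Q\right) + Q = -56 + 2 Q$)
$\frac{1}{I{\left(s{\left(1,F \right)} 6 - 2 \right)} - 28612} = \frac{1}{\left(-56 + 2 \left(\left(1 + 6\right) 6 - 2\right)\right) - 28612} = \frac{1}{\left(-56 + 2 \left(7 \cdot 6 - 2\right)\right) - 28612} = \frac{1}{\left(-56 + 2 \left(42 - 2\right)\right) - 28612} = \frac{1}{\left(-56 + 2 \cdot 40\right) - 28612} = \frac{1}{\left(-56 + 80\right) - 28612} = \frac{1}{24 - 28612} = \frac{1}{-28588} = - \frac{1}{28588}$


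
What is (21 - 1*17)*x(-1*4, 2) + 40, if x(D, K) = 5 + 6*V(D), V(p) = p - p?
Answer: 60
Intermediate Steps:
V(p) = 0
x(D, K) = 5 (x(D, K) = 5 + 6*0 = 5 + 0 = 5)
(21 - 1*17)*x(-1*4, 2) + 40 = (21 - 1*17)*5 + 40 = (21 - 17)*5 + 40 = 4*5 + 40 = 20 + 40 = 60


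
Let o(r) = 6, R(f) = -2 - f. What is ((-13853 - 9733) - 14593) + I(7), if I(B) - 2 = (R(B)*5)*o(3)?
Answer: -38447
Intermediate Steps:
I(B) = -58 - 30*B (I(B) = 2 + ((-2 - B)*5)*6 = 2 + (-10 - 5*B)*6 = 2 + (-60 - 30*B) = -58 - 30*B)
((-13853 - 9733) - 14593) + I(7) = ((-13853 - 9733) - 14593) + (-58 - 30*7) = (-23586 - 14593) + (-58 - 210) = -38179 - 268 = -38447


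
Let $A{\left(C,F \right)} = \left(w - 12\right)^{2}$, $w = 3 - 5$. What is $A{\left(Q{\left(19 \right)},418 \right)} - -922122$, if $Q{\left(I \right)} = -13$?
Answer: $922318$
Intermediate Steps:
$w = -2$ ($w = 3 - 5 = -2$)
$A{\left(C,F \right)} = 196$ ($A{\left(C,F \right)} = \left(-2 - 12\right)^{2} = \left(-14\right)^{2} = 196$)
$A{\left(Q{\left(19 \right)},418 \right)} - -922122 = 196 - -922122 = 196 + 922122 = 922318$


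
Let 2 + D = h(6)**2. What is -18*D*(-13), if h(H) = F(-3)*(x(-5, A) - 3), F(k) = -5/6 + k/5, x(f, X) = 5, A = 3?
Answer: 36374/25 ≈ 1455.0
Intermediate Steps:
F(k) = -5/6 + k/5 (F(k) = -5*1/6 + k*(1/5) = -5/6 + k/5)
h(H) = -43/15 (h(H) = (-5/6 + (1/5)*(-3))*(5 - 3) = (-5/6 - 3/5)*2 = -43/30*2 = -43/15)
D = 1399/225 (D = -2 + (-43/15)**2 = -2 + 1849/225 = 1399/225 ≈ 6.2178)
-18*D*(-13) = -18*1399/225*(-13) = -2798/25*(-13) = 36374/25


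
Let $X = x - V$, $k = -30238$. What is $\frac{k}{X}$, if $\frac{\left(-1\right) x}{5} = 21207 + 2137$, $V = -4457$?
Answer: $\frac{30238}{112263} \approx 0.26935$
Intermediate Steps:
$x = -116720$ ($x = - 5 \left(21207 + 2137\right) = \left(-5\right) 23344 = -116720$)
$X = -112263$ ($X = -116720 - -4457 = -116720 + 4457 = -112263$)
$\frac{k}{X} = - \frac{30238}{-112263} = \left(-30238\right) \left(- \frac{1}{112263}\right) = \frac{30238}{112263}$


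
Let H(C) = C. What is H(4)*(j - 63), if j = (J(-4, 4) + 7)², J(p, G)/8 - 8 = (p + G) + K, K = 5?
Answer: 49032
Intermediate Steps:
J(p, G) = 104 + 8*G + 8*p (J(p, G) = 64 + 8*((p + G) + 5) = 64 + 8*((G + p) + 5) = 64 + 8*(5 + G + p) = 64 + (40 + 8*G + 8*p) = 104 + 8*G + 8*p)
j = 12321 (j = ((104 + 8*4 + 8*(-4)) + 7)² = ((104 + 32 - 32) + 7)² = (104 + 7)² = 111² = 12321)
H(4)*(j - 63) = 4*(12321 - 63) = 4*12258 = 49032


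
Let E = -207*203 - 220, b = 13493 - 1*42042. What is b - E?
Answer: 13692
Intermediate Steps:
b = -28549 (b = 13493 - 42042 = -28549)
E = -42241 (E = -42021 - 220 = -42241)
b - E = -28549 - 1*(-42241) = -28549 + 42241 = 13692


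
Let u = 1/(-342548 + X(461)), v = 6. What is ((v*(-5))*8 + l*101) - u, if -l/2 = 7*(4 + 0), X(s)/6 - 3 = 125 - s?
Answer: -2031443215/344546 ≈ -5896.0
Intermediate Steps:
X(s) = 768 - 6*s (X(s) = 18 + 6*(125 - s) = 18 + (750 - 6*s) = 768 - 6*s)
l = -56 (l = -14*(4 + 0) = -14*4 = -2*28 = -56)
u = -1/344546 (u = 1/(-342548 + (768 - 6*461)) = 1/(-342548 + (768 - 2766)) = 1/(-342548 - 1998) = 1/(-344546) = -1/344546 ≈ -2.9024e-6)
((v*(-5))*8 + l*101) - u = ((6*(-5))*8 - 56*101) - 1*(-1/344546) = (-30*8 - 5656) + 1/344546 = (-240 - 5656) + 1/344546 = -5896 + 1/344546 = -2031443215/344546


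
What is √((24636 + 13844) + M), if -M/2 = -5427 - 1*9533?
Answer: 60*√19 ≈ 261.53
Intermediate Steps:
M = 29920 (M = -2*(-5427 - 1*9533) = -2*(-5427 - 9533) = -2*(-14960) = 29920)
√((24636 + 13844) + M) = √((24636 + 13844) + 29920) = √(38480 + 29920) = √68400 = 60*√19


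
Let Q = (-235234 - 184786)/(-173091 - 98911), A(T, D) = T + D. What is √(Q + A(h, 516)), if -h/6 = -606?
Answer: √76825082918162/136001 ≈ 64.448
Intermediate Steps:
h = 3636 (h = -6*(-606) = 3636)
A(T, D) = D + T
Q = 210010/136001 (Q = -420020/(-272002) = -420020*(-1/272002) = 210010/136001 ≈ 1.5442)
√(Q + A(h, 516)) = √(210010/136001 + (516 + 3636)) = √(210010/136001 + 4152) = √(564886162/136001) = √76825082918162/136001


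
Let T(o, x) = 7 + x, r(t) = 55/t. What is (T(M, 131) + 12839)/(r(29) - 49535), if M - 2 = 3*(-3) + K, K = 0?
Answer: -376333/1436460 ≈ -0.26199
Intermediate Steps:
M = -7 (M = 2 + (3*(-3) + 0) = 2 + (-9 + 0) = 2 - 9 = -7)
(T(M, 131) + 12839)/(r(29) - 49535) = ((7 + 131) + 12839)/(55/29 - 49535) = (138 + 12839)/(55*(1/29) - 49535) = 12977/(55/29 - 49535) = 12977/(-1436460/29) = 12977*(-29/1436460) = -376333/1436460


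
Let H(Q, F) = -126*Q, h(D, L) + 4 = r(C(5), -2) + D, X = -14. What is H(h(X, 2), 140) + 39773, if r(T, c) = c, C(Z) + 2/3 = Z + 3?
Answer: 42293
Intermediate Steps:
C(Z) = 7/3 + Z (C(Z) = -⅔ + (Z + 3) = -⅔ + (3 + Z) = 7/3 + Z)
h(D, L) = -6 + D (h(D, L) = -4 + (-2 + D) = -6 + D)
H(h(X, 2), 140) + 39773 = -126*(-6 - 14) + 39773 = -126*(-20) + 39773 = 2520 + 39773 = 42293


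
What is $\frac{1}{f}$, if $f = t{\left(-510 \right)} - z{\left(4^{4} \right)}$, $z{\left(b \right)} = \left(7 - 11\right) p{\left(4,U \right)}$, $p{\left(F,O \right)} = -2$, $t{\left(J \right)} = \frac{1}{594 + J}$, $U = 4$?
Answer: $- \frac{84}{671} \approx -0.12519$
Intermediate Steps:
$z{\left(b \right)} = 8$ ($z{\left(b \right)} = \left(7 - 11\right) \left(-2\right) = \left(-4\right) \left(-2\right) = 8$)
$f = - \frac{671}{84}$ ($f = \frac{1}{594 - 510} - 8 = \frac{1}{84} - 8 = - \frac{671}{84} \approx -7.9881$)
$\frac{1}{f} = \frac{1}{- \frac{671}{84}} = - \frac{84}{671}$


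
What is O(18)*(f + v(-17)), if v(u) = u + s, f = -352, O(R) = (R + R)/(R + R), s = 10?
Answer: -359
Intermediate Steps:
O(R) = 1 (O(R) = (2*R)/((2*R)) = (2*R)*(1/(2*R)) = 1)
v(u) = 10 + u (v(u) = u + 10 = 10 + u)
O(18)*(f + v(-17)) = 1*(-352 + (10 - 17)) = 1*(-352 - 7) = 1*(-359) = -359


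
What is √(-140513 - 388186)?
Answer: I*√528699 ≈ 727.12*I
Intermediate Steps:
√(-140513 - 388186) = √(-528699) = I*√528699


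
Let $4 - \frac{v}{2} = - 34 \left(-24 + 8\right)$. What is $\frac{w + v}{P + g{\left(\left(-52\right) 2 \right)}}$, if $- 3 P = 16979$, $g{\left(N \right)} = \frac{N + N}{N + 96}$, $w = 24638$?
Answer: $- \frac{70674}{16901} \approx -4.1816$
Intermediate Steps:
$g{\left(N \right)} = \frac{2 N}{96 + N}$
$P = - \frac{16979}{3}$ ($P = \left(- \frac{1}{3}\right) 16979 = - \frac{16979}{3} \approx -5659.7$)
$v = -1080$ ($v = 8 - 2 \left(- 34 \left(-24 + 8\right)\right) = 8 - 2 \left(\left(-34\right) \left(-16\right)\right) = 8 - 1088 = -1080$)
$\frac{w + v}{P + g{\left(\left(-52\right) 2 \right)}} = \frac{24638 - 1080}{- \frac{16979}{3} + \frac{2 \left(\left(-52\right) 2\right)}{96 - 104}} = \frac{23558}{- \frac{16979}{3} + 2 \left(-104\right) \frac{1}{96 - 104}} = \frac{23558}{- \frac{16979}{3} + 2 \left(-104\right) \frac{1}{-8}} = \frac{23558}{- \frac{16979}{3} + 2 \left(-104\right) \left(- \frac{1}{8}\right)} = \frac{23558}{- \frac{16979}{3} + 26} = \frac{23558}{- \frac{16901}{3}} = 23558 \left(- \frac{3}{16901}\right) = - \frac{70674}{16901}$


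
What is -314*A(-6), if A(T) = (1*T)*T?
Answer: -11304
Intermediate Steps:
A(T) = T² (A(T) = T*T = T²)
-314*A(-6) = -314*(-6)² = -314*36 = -11304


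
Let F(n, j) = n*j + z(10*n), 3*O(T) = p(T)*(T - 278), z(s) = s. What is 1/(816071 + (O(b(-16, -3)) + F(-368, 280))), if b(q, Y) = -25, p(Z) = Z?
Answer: 1/711876 ≈ 1.4047e-6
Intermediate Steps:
O(T) = T*(-278 + T)/3 (O(T) = (T*(T - 278))/3 = (T*(-278 + T))/3 = T*(-278 + T)/3)
F(n, j) = 10*n + j*n (F(n, j) = n*j + 10*n = j*n + 10*n = 10*n + j*n)
1/(816071 + (O(b(-16, -3)) + F(-368, 280))) = 1/(816071 + ((⅓)*(-25)*(-278 - 25) - 368*(10 + 280))) = 1/(816071 + ((⅓)*(-25)*(-303) - 368*290)) = 1/(816071 + (2525 - 106720)) = 1/(816071 - 104195) = 1/711876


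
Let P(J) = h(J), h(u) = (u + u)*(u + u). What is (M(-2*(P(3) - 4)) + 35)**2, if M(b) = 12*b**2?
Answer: 2419360969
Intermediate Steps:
h(u) = 4*u**2 (h(u) = (2*u)*(2*u) = 4*u**2)
P(J) = 4*J**2
(M(-2*(P(3) - 4)) + 35)**2 = (12*(-2*(4*3**2 - 4))**2 + 35)**2 = (12*(-2*(4*9 - 4))**2 + 35)**2 = (12*(-2*(36 - 4))**2 + 35)**2 = (12*(-2*32)**2 + 35)**2 = (12*(-64)**2 + 35)**2 = (12*4096 + 35)**2 = (49152 + 35)**2 = 49187**2 = 2419360969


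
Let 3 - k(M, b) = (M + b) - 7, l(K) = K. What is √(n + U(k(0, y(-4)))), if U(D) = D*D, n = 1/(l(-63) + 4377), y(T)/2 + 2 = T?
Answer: √9007532778/4314 ≈ 22.000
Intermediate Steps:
y(T) = -4 + 2*T
k(M, b) = 10 - M - b (k(M, b) = 3 - ((M + b) - 7) = 3 - (-7 + M + b) = 3 + (7 - M - b) = 10 - M - b)
n = 1/4314 (n = 1/(-63 + 4377) = 1/4314 ≈ 0.00023180)
U(D) = D²
√(n + U(k(0, y(-4)))) = √(1/4314 + (10 - 1*0 - (-4 + 2*(-4)))²) = √(1/4314 + (10 + 0 - (-4 - 8))²) = √(1/4314 + (10 + 0 - 1*(-12))²) = √(1/4314 + (10 + 0 + 12)²) = √(1/4314 + 22²) = √(1/4314 + 484) = √(2087977/4314) = √9007532778/4314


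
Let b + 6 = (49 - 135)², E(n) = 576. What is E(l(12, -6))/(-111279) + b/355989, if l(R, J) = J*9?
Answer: 205767382/13204699977 ≈ 0.015583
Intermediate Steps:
l(R, J) = 9*J
b = 7390 (b = -6 + (49 - 135)² = -6 + (-86)² = -6 + 7396 = 7390)
E(l(12, -6))/(-111279) + b/355989 = 576/(-111279) + 7390/355989 = 576*(-1/111279) + 7390*(1/355989) = -192/37093 + 7390/355989 = 205767382/13204699977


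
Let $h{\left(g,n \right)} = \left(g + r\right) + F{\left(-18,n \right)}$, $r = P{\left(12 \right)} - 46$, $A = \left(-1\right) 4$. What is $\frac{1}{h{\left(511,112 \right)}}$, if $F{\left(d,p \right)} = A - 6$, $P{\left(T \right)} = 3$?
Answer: $\frac{1}{458} \approx 0.0021834$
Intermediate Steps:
$A = -4$
$r = -43$ ($r = 3 - 46 = -43$)
$F{\left(d,p \right)} = -10$ ($F{\left(d,p \right)} = -4 - 6 = -10$)
$h{\left(g,n \right)} = -53 + g$ ($h{\left(g,n \right)} = \left(g - 43\right) - 10 = \left(-43 + g\right) - 10 = -53 + g$)
$\frac{1}{h{\left(511,112 \right)}} = \frac{1}{-53 + 511} = \frac{1}{458}$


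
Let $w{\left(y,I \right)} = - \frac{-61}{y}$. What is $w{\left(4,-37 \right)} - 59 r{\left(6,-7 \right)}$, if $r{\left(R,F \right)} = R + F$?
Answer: $\frac{297}{4} \approx 74.25$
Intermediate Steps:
$r{\left(R,F \right)} = F + R$
$w{\left(y,I \right)} = \frac{61}{y}$
$w{\left(4,-37 \right)} - 59 r{\left(6,-7 \right)} = \frac{61}{4} - 59 \left(-7 + 6\right) = 61 \cdot \frac{1}{4} - -59 = \frac{61}{4} + 59 = \frac{297}{4}$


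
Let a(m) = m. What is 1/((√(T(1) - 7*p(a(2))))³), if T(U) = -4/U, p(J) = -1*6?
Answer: √38/1444 ≈ 0.0042690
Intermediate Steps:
p(J) = -6
1/((√(T(1) - 7*p(a(2))))³) = 1/((√(-4/1 - 7*(-6)))³) = 1/((√(-4*1 + 42))³) = 1/((√(-4 + 42))³) = 1/((√38)³) = 1/(38*√38) = √38/1444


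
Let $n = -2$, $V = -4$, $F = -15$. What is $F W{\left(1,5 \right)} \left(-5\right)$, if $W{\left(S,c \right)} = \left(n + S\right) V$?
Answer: $300$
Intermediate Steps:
$W{\left(S,c \right)} = 8 - 4 S$ ($W{\left(S,c \right)} = \left(-2 + S\right) \left(-4\right) = 8 - 4 S$)
$F W{\left(1,5 \right)} \left(-5\right) = - 15 \left(8 - 4\right) \left(-5\right) = \left(-15\right) 4 \left(-5\right) = \left(-60\right) \left(-5\right) = 300$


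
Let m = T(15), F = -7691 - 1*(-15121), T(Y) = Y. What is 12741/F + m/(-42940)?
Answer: 54698709/31904420 ≈ 1.7145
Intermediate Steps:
F = 7430 (F = -7691 + 15121 = 7430)
m = 15
12741/F + m/(-42940) = 12741/7430 + 15/(-42940) = 12741*(1/7430) + 15*(-1/42940) = 12741/7430 - 3/8588 = 54698709/31904420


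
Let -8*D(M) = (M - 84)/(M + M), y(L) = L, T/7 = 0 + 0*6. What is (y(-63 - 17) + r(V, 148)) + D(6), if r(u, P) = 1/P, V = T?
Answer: -46875/592 ≈ -79.181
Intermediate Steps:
T = 0 (T = 7*(0 + 0*6) = 7*(0 + 0) = 7*0 = 0)
V = 0
D(M) = -(-84 + M)/(16*M) (D(M) = -(M - 84)/(8*(M + M)) = -(-84 + M)/(8*(2*M)) = -(-84 + M)*1/(2*M)/8 = -(-84 + M)/(16*M))
(y(-63 - 17) + r(V, 148)) + D(6) = ((-63 - 17) + 1/148) + (1/16)*(84 - 1*6)/6 = (-80 + 1/148) + (1/16)*(1/6)*(84 - 6) = -11839/148 + (1/16)*(1/6)*78 = -11839/148 + 13/16 = -46875/592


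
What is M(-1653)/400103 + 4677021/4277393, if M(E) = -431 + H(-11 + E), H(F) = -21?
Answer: 1869356751527/1711397771479 ≈ 1.0923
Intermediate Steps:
M(E) = -452 (M(E) = -431 - 21 = -452)
M(-1653)/400103 + 4677021/4277393 = -452/400103 + 4677021/4277393 = 1869356751527/1711397771479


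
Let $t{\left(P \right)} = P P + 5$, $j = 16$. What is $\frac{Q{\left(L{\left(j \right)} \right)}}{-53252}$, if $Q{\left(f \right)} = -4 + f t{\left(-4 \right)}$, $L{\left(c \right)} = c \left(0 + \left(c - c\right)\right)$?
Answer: $\frac{1}{13313} \approx 7.5115 \cdot 10^{-5}$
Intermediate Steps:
$t{\left(P \right)} = 5 + P^{2}$ ($t{\left(P \right)} = P^{2} + 5 = 5 + P^{2}$)
$L{\left(c \right)} = 0$ ($L{\left(c \right)} = c \left(0 + 0\right) = c 0 = 0$)
$Q{\left(f \right)} = -4 + 21 f$ ($Q{\left(f \right)} = -4 + f \left(5 + \left(-4\right)^{2}\right) = -4 + f \left(5 + 16\right) = -4 + f 21 = -4 + 21 f$)
$\frac{Q{\left(L{\left(j \right)} \right)}}{-53252} = \frac{-4 + 21 \cdot 0}{-53252} = \left(-4 + 0\right) \left(- \frac{1}{53252}\right) = \left(-4\right) \left(- \frac{1}{53252}\right) = \frac{1}{13313}$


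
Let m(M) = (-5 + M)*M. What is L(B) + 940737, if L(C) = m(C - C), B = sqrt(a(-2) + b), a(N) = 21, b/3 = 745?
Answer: 940737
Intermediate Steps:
b = 2235 (b = 3*745 = 2235)
m(M) = M*(-5 + M)
B = 4*sqrt(141) (B = sqrt(21 + 2235) = sqrt(2256) = 4*sqrt(141) ≈ 47.497)
L(C) = 0 (L(C) = (C - C)*(-5 + (C - C)) = 0*(-5 + 0) = 0*(-5) = 0)
L(B) + 940737 = 0 + 940737 = 940737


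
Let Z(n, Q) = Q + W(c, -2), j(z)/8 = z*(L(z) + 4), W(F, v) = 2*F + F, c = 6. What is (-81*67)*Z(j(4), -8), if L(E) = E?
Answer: -54270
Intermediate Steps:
W(F, v) = 3*F
j(z) = 8*z*(4 + z) (j(z) = 8*(z*(z + 4)) = 8*(z*(4 + z)) = 8*z*(4 + z))
Z(n, Q) = 18 + Q (Z(n, Q) = Q + 3*6 = Q + 18 = 18 + Q)
(-81*67)*Z(j(4), -8) = (-81*67)*(18 - 8) = -5427*10 = -54270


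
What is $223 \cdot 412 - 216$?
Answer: $91660$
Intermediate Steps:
$223 \cdot 412 - 216 = 91876 - 216 = 91660$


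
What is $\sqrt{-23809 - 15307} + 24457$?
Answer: $24457 + 2 i \sqrt{9779} \approx 24457.0 + 197.78 i$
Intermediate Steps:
$\sqrt{-23809 - 15307} + 24457 = \sqrt{-39116} + 24457 = 2 i \sqrt{9779} + 24457 = 24457 + 2 i \sqrt{9779}$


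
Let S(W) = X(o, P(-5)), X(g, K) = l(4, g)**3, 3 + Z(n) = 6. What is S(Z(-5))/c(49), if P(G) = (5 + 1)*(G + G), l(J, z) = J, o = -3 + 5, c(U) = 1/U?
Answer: 3136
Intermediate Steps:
o = 2
P(G) = 12*G (P(G) = 6*(2*G) = 12*G)
Z(n) = 3 (Z(n) = -3 + 6 = 3)
X(g, K) = 64 (X(g, K) = 4**3 = 64)
S(W) = 64
S(Z(-5))/c(49) = 64/(1/49) = 64*49 = 3136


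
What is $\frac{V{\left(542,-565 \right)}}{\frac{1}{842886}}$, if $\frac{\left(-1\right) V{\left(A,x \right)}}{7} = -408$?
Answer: $2407282416$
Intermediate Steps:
$V{\left(A,x \right)} = 2856$ ($V{\left(A,x \right)} = \left(-7\right) \left(-408\right) = 2856$)
$\frac{V{\left(542,-565 \right)}}{\frac{1}{842886}} = \frac{2856}{\frac{1}{842886}} = 2856 \frac{1}{\frac{1}{842886}} = 2856 \cdot 842886 = 2407282416$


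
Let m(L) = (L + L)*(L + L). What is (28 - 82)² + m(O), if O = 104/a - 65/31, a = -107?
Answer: 32497706088/11002489 ≈ 2953.7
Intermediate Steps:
O = -10179/3317 (O = 104/(-107) - 65/31 = 104*(-1/107) - 65*1/31 = -104/107 - 65/31 = -10179/3317 ≈ -3.0687)
m(L) = 4*L² (m(L) = (2*L)*(2*L) = 4*L²)
(28 - 82)² + m(O) = (28 - 82)² + 4*(-10179/3317)² = (-54)² + 4*(103612041/11002489) = 2916 + 414448164/11002489 = 32497706088/11002489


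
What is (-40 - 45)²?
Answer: 7225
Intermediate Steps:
(-40 - 45)² = (-85)² = 7225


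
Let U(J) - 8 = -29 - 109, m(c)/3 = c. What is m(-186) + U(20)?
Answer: -688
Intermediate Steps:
m(c) = 3*c
U(J) = -130 (U(J) = 8 + (-29 - 109) = 8 - 138 = -130)
m(-186) + U(20) = 3*(-186) - 130 = -558 - 130 = -688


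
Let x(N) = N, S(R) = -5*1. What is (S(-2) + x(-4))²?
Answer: 81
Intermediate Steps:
S(R) = -5
(S(-2) + x(-4))² = (-5 - 4)² = (-9)² = 81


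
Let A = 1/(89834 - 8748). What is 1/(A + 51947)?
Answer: 81086/4212174443 ≈ 1.9250e-5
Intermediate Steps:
A = 1/81086 ≈ 1.2333e-5
1/(A + 51947) = 1/(1/81086 + 51947) = 1/(4212174443/81086) = 81086/4212174443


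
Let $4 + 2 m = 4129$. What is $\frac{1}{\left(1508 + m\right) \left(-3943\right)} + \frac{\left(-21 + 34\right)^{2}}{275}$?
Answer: $\frac{4758526197}{7743164825} \approx 0.61455$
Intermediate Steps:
$m = \frac{4125}{2}$ ($m = -2 + \frac{1}{2} \cdot 4129 = -2 + \frac{4129}{2} = \frac{4125}{2} \approx 2062.5$)
$\frac{1}{\left(1508 + m\right) \left(-3943\right)} + \frac{\left(-21 + 34\right)^{2}}{275} = \frac{1}{\left(1508 + \frac{4125}{2}\right) \left(-3943\right)} + \frac{\left(-21 + 34\right)^{2}}{275} = \frac{1}{\frac{7141}{2}} \left(- \frac{1}{3943}\right) + 13^{2} \cdot \frac{1}{275} = \frac{2}{7141} \left(- \frac{1}{3943}\right) + 169 \cdot \frac{1}{275} = - \frac{2}{28156963} + \frac{169}{275} = \frac{4758526197}{7743164825}$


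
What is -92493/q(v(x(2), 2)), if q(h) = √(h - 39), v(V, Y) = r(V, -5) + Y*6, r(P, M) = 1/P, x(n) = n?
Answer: 92493*I*√106/53 ≈ 17967.0*I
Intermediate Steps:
v(V, Y) = 1/V + 6*Y (v(V, Y) = 1/V + Y*6 = 1/V + 6*Y)
q(h) = √(-39 + h)
-92493/q(v(x(2), 2)) = -92493/√(-39 + (1/2 + 6*2)) = -92493/√(-39 + (½ + 12)) = -92493/√(-39 + 25/2) = -92493*(-I*√106/53) = -(-92493)*I*√106/53 = 92493*I*√106/53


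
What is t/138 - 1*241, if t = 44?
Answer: -16607/69 ≈ -240.68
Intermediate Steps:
t/138 - 1*241 = 44/138 - 1*241 = 44*(1/138) - 241 = 22/69 - 241 = -16607/69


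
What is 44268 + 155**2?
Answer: 68293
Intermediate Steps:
44268 + 155**2 = 44268 + 24025 = 68293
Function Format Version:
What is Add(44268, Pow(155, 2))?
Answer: 68293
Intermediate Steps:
Add(44268, Pow(155, 2)) = Add(44268, 24025) = 68293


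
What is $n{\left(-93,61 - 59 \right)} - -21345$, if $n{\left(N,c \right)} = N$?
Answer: $21252$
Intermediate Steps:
$n{\left(-93,61 - 59 \right)} - -21345 = -93 - -21345 = -93 + 21345 = 21252$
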